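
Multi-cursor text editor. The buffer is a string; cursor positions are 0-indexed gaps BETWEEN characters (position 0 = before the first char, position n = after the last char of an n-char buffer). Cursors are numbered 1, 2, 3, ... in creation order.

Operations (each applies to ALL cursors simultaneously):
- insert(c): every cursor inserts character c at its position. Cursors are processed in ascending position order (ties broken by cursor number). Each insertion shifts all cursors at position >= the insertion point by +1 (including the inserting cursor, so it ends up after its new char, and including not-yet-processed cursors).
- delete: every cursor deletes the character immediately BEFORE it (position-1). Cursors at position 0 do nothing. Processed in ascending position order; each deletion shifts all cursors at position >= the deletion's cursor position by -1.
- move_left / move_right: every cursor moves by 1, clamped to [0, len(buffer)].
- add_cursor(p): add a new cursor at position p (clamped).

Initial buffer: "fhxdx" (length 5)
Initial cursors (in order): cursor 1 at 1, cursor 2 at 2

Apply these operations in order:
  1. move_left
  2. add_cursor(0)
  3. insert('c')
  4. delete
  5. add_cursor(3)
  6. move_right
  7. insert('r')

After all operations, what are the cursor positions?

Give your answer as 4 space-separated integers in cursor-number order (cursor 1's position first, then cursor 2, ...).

Answer: 3 5 3 8

Derivation:
After op 1 (move_left): buffer="fhxdx" (len 5), cursors c1@0 c2@1, authorship .....
After op 2 (add_cursor(0)): buffer="fhxdx" (len 5), cursors c1@0 c3@0 c2@1, authorship .....
After op 3 (insert('c')): buffer="ccfchxdx" (len 8), cursors c1@2 c3@2 c2@4, authorship 13.2....
After op 4 (delete): buffer="fhxdx" (len 5), cursors c1@0 c3@0 c2@1, authorship .....
After op 5 (add_cursor(3)): buffer="fhxdx" (len 5), cursors c1@0 c3@0 c2@1 c4@3, authorship .....
After op 6 (move_right): buffer="fhxdx" (len 5), cursors c1@1 c3@1 c2@2 c4@4, authorship .....
After op 7 (insert('r')): buffer="frrhrxdrx" (len 9), cursors c1@3 c3@3 c2@5 c4@8, authorship .13.2..4.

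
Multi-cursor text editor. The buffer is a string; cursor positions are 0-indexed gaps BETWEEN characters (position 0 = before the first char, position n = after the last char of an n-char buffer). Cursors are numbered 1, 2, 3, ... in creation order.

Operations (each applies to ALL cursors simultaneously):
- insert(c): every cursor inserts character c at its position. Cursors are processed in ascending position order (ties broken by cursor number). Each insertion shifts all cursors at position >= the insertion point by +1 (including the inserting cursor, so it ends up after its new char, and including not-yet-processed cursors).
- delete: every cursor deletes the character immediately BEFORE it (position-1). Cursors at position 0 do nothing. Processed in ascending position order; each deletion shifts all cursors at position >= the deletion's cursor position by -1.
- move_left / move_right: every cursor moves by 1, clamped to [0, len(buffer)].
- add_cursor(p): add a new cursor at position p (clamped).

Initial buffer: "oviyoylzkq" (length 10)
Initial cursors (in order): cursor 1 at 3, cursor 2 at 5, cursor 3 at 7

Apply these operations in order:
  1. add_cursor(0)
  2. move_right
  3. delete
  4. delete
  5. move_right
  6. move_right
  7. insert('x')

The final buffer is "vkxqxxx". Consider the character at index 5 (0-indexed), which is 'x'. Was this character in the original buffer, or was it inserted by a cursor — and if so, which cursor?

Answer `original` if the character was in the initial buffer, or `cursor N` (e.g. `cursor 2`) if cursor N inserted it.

After op 1 (add_cursor(0)): buffer="oviyoylzkq" (len 10), cursors c4@0 c1@3 c2@5 c3@7, authorship ..........
After op 2 (move_right): buffer="oviyoylzkq" (len 10), cursors c4@1 c1@4 c2@6 c3@8, authorship ..........
After op 3 (delete): buffer="violkq" (len 6), cursors c4@0 c1@2 c2@3 c3@4, authorship ......
After op 4 (delete): buffer="vkq" (len 3), cursors c4@0 c1@1 c2@1 c3@1, authorship ...
After op 5 (move_right): buffer="vkq" (len 3), cursors c4@1 c1@2 c2@2 c3@2, authorship ...
After op 6 (move_right): buffer="vkq" (len 3), cursors c4@2 c1@3 c2@3 c3@3, authorship ...
After op 7 (insert('x')): buffer="vkxqxxx" (len 7), cursors c4@3 c1@7 c2@7 c3@7, authorship ..4.123
Authorship (.=original, N=cursor N): . . 4 . 1 2 3
Index 5: author = 2

Answer: cursor 2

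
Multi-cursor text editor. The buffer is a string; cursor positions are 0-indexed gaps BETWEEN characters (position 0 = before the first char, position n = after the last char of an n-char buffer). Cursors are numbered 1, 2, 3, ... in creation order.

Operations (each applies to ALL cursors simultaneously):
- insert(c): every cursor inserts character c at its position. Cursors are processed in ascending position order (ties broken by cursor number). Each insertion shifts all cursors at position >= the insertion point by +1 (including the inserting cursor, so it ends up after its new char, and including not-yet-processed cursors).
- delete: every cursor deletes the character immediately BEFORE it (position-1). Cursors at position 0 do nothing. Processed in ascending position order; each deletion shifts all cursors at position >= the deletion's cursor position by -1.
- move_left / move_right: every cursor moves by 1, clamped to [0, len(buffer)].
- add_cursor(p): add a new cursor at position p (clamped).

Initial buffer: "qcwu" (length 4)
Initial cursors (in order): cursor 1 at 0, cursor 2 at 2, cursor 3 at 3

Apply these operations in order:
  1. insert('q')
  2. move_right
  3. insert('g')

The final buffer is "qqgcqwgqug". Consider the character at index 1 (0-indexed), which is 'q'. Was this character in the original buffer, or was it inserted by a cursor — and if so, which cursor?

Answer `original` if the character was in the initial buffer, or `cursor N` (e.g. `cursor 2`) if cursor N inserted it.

After op 1 (insert('q')): buffer="qqcqwqu" (len 7), cursors c1@1 c2@4 c3@6, authorship 1..2.3.
After op 2 (move_right): buffer="qqcqwqu" (len 7), cursors c1@2 c2@5 c3@7, authorship 1..2.3.
After op 3 (insert('g')): buffer="qqgcqwgqug" (len 10), cursors c1@3 c2@7 c3@10, authorship 1.1.2.23.3
Authorship (.=original, N=cursor N): 1 . 1 . 2 . 2 3 . 3
Index 1: author = original

Answer: original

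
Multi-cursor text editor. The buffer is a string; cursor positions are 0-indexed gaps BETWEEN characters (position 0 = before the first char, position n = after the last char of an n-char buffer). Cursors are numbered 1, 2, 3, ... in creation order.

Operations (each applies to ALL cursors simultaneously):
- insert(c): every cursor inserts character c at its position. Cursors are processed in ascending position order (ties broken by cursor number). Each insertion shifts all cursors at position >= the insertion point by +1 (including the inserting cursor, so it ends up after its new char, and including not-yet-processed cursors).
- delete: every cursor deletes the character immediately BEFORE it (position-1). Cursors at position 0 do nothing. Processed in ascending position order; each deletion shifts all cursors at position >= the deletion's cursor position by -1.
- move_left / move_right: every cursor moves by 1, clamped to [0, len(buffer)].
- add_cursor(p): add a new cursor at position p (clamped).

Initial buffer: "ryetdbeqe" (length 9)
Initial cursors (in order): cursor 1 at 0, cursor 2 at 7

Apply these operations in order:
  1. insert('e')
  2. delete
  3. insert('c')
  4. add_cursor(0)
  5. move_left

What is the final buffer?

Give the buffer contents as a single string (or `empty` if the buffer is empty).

Answer: cryetdbecqe

Derivation:
After op 1 (insert('e')): buffer="eryetdbeeqe" (len 11), cursors c1@1 c2@9, authorship 1.......2..
After op 2 (delete): buffer="ryetdbeqe" (len 9), cursors c1@0 c2@7, authorship .........
After op 3 (insert('c')): buffer="cryetdbecqe" (len 11), cursors c1@1 c2@9, authorship 1.......2..
After op 4 (add_cursor(0)): buffer="cryetdbecqe" (len 11), cursors c3@0 c1@1 c2@9, authorship 1.......2..
After op 5 (move_left): buffer="cryetdbecqe" (len 11), cursors c1@0 c3@0 c2@8, authorship 1.......2..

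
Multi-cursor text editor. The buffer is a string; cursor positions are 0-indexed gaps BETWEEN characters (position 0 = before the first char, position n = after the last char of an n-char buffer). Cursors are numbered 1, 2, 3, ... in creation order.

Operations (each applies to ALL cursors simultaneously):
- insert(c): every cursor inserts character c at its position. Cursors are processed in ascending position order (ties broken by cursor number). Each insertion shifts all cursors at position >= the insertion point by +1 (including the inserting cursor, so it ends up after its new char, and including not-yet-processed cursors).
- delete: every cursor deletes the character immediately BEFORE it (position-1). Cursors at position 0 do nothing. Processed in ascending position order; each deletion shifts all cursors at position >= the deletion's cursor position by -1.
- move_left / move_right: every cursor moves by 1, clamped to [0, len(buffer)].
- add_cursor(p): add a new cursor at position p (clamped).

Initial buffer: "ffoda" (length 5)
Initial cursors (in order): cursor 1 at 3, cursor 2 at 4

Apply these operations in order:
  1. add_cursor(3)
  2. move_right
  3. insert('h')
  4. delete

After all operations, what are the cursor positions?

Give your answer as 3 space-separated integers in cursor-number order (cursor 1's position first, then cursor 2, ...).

After op 1 (add_cursor(3)): buffer="ffoda" (len 5), cursors c1@3 c3@3 c2@4, authorship .....
After op 2 (move_right): buffer="ffoda" (len 5), cursors c1@4 c3@4 c2@5, authorship .....
After op 3 (insert('h')): buffer="ffodhhah" (len 8), cursors c1@6 c3@6 c2@8, authorship ....13.2
After op 4 (delete): buffer="ffoda" (len 5), cursors c1@4 c3@4 c2@5, authorship .....

Answer: 4 5 4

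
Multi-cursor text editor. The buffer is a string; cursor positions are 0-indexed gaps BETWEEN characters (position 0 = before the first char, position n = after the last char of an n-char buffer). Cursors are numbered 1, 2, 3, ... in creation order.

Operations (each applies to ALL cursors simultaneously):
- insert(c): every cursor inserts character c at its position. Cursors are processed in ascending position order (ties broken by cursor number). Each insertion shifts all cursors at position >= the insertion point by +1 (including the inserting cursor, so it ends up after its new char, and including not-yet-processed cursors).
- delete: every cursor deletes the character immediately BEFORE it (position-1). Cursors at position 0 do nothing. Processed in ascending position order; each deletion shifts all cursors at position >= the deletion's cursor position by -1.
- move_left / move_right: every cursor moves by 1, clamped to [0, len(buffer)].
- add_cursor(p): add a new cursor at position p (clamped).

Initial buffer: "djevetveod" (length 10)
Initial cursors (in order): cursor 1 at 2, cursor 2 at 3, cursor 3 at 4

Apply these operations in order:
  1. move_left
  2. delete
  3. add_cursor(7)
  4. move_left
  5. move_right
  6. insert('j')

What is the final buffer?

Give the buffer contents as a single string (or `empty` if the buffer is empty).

Answer: vjjjetveodj

Derivation:
After op 1 (move_left): buffer="djevetveod" (len 10), cursors c1@1 c2@2 c3@3, authorship ..........
After op 2 (delete): buffer="vetveod" (len 7), cursors c1@0 c2@0 c3@0, authorship .......
After op 3 (add_cursor(7)): buffer="vetveod" (len 7), cursors c1@0 c2@0 c3@0 c4@7, authorship .......
After op 4 (move_left): buffer="vetveod" (len 7), cursors c1@0 c2@0 c3@0 c4@6, authorship .......
After op 5 (move_right): buffer="vetveod" (len 7), cursors c1@1 c2@1 c3@1 c4@7, authorship .......
After op 6 (insert('j')): buffer="vjjjetveodj" (len 11), cursors c1@4 c2@4 c3@4 c4@11, authorship .123......4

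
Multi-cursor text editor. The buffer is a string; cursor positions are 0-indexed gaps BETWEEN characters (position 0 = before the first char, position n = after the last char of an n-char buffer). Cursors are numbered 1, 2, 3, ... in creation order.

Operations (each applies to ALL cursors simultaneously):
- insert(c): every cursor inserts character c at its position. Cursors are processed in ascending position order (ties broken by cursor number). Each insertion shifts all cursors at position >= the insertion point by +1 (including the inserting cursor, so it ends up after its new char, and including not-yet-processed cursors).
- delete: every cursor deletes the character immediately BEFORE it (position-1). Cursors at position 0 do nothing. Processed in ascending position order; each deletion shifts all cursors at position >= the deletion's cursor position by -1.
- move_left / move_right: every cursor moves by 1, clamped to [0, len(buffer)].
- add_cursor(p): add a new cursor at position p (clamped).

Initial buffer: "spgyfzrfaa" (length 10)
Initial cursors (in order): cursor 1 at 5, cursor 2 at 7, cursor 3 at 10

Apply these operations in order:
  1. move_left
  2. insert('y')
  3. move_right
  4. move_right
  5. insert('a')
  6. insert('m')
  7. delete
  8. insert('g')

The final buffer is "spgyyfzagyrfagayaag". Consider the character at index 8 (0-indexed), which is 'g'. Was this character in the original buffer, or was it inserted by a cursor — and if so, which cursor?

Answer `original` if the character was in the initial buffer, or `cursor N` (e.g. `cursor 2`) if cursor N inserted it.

After op 1 (move_left): buffer="spgyfzrfaa" (len 10), cursors c1@4 c2@6 c3@9, authorship ..........
After op 2 (insert('y')): buffer="spgyyfzyrfaya" (len 13), cursors c1@5 c2@8 c3@12, authorship ....1..2...3.
After op 3 (move_right): buffer="spgyyfzyrfaya" (len 13), cursors c1@6 c2@9 c3@13, authorship ....1..2...3.
After op 4 (move_right): buffer="spgyyfzyrfaya" (len 13), cursors c1@7 c2@10 c3@13, authorship ....1..2...3.
After op 5 (insert('a')): buffer="spgyyfzayrfaayaa" (len 16), cursors c1@8 c2@12 c3@16, authorship ....1..12..2.3.3
After op 6 (insert('m')): buffer="spgyyfzamyrfamayaam" (len 19), cursors c1@9 c2@14 c3@19, authorship ....1..112..22.3.33
After op 7 (delete): buffer="spgyyfzayrfaayaa" (len 16), cursors c1@8 c2@12 c3@16, authorship ....1..12..2.3.3
After op 8 (insert('g')): buffer="spgyyfzagyrfagayaag" (len 19), cursors c1@9 c2@14 c3@19, authorship ....1..112..22.3.33
Authorship (.=original, N=cursor N): . . . . 1 . . 1 1 2 . . 2 2 . 3 . 3 3
Index 8: author = 1

Answer: cursor 1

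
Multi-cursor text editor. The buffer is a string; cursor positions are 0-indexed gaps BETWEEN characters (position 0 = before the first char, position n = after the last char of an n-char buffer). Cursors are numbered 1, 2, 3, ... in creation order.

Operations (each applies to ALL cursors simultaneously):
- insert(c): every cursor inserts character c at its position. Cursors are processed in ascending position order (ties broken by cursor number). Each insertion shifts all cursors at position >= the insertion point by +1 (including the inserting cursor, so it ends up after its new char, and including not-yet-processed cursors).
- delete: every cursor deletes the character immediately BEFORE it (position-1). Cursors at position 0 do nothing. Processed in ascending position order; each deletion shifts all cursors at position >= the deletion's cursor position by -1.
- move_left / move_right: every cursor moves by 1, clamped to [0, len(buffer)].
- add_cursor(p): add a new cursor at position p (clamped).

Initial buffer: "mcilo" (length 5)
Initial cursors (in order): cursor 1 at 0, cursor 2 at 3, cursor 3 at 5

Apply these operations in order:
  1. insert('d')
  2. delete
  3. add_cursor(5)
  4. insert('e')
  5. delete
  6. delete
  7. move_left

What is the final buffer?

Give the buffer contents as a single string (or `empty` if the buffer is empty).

After op 1 (insert('d')): buffer="dmcidlod" (len 8), cursors c1@1 c2@5 c3@8, authorship 1...2..3
After op 2 (delete): buffer="mcilo" (len 5), cursors c1@0 c2@3 c3@5, authorship .....
After op 3 (add_cursor(5)): buffer="mcilo" (len 5), cursors c1@0 c2@3 c3@5 c4@5, authorship .....
After op 4 (insert('e')): buffer="emcieloee" (len 9), cursors c1@1 c2@5 c3@9 c4@9, authorship 1...2..34
After op 5 (delete): buffer="mcilo" (len 5), cursors c1@0 c2@3 c3@5 c4@5, authorship .....
After op 6 (delete): buffer="mc" (len 2), cursors c1@0 c2@2 c3@2 c4@2, authorship ..
After op 7 (move_left): buffer="mc" (len 2), cursors c1@0 c2@1 c3@1 c4@1, authorship ..

Answer: mc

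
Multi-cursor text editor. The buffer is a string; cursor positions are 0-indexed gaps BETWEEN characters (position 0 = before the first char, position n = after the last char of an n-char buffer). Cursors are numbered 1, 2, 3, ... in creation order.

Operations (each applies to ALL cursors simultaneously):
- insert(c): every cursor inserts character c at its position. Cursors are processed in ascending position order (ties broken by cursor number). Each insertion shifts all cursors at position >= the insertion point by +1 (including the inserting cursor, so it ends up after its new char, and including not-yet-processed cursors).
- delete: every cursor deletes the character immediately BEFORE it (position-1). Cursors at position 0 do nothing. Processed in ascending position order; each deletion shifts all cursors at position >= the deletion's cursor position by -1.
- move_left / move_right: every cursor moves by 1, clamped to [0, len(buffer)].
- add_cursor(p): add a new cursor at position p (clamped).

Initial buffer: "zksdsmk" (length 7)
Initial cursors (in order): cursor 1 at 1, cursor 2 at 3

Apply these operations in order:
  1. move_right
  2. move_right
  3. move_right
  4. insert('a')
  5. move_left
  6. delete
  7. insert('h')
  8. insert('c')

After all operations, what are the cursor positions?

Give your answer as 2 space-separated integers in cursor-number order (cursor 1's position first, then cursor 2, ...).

Answer: 5 9

Derivation:
After op 1 (move_right): buffer="zksdsmk" (len 7), cursors c1@2 c2@4, authorship .......
After op 2 (move_right): buffer="zksdsmk" (len 7), cursors c1@3 c2@5, authorship .......
After op 3 (move_right): buffer="zksdsmk" (len 7), cursors c1@4 c2@6, authorship .......
After op 4 (insert('a')): buffer="zksdasmak" (len 9), cursors c1@5 c2@8, authorship ....1..2.
After op 5 (move_left): buffer="zksdasmak" (len 9), cursors c1@4 c2@7, authorship ....1..2.
After op 6 (delete): buffer="zksasak" (len 7), cursors c1@3 c2@5, authorship ...1.2.
After op 7 (insert('h')): buffer="zkshashak" (len 9), cursors c1@4 c2@7, authorship ...11.22.
After op 8 (insert('c')): buffer="zkshcashcak" (len 11), cursors c1@5 c2@9, authorship ...111.222.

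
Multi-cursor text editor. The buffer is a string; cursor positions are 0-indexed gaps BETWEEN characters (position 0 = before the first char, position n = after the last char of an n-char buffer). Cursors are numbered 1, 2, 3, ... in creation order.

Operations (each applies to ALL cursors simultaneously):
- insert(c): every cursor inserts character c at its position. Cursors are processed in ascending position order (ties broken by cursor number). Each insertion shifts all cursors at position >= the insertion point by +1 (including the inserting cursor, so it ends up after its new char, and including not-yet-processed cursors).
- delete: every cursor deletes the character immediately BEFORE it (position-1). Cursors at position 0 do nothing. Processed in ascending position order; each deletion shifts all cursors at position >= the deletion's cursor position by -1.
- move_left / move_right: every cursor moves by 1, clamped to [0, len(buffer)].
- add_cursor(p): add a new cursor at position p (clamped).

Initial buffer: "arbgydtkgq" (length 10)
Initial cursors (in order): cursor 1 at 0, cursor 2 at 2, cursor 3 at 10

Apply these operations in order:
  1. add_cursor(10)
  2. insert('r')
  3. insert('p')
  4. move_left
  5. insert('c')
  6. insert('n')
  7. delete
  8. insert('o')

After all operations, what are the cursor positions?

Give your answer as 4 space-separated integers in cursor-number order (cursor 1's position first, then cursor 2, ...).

After op 1 (add_cursor(10)): buffer="arbgydtkgq" (len 10), cursors c1@0 c2@2 c3@10 c4@10, authorship ..........
After op 2 (insert('r')): buffer="rarrbgydtkgqrr" (len 14), cursors c1@1 c2@4 c3@14 c4@14, authorship 1..2........34
After op 3 (insert('p')): buffer="rparrpbgydtkgqrrpp" (len 18), cursors c1@2 c2@6 c3@18 c4@18, authorship 11..22........3434
After op 4 (move_left): buffer="rparrpbgydtkgqrrpp" (len 18), cursors c1@1 c2@5 c3@17 c4@17, authorship 11..22........3434
After op 5 (insert('c')): buffer="rcparrcpbgydtkgqrrpccp" (len 22), cursors c1@2 c2@7 c3@21 c4@21, authorship 111..222........343344
After op 6 (insert('n')): buffer="rcnparrcnpbgydtkgqrrpccnnp" (len 26), cursors c1@3 c2@9 c3@25 c4@25, authorship 1111..2222........34334344
After op 7 (delete): buffer="rcparrcpbgydtkgqrrpccp" (len 22), cursors c1@2 c2@7 c3@21 c4@21, authorship 111..222........343344
After op 8 (insert('o')): buffer="rcoparrcopbgydtkgqrrpccoop" (len 26), cursors c1@3 c2@9 c3@25 c4@25, authorship 1111..2222........34334344

Answer: 3 9 25 25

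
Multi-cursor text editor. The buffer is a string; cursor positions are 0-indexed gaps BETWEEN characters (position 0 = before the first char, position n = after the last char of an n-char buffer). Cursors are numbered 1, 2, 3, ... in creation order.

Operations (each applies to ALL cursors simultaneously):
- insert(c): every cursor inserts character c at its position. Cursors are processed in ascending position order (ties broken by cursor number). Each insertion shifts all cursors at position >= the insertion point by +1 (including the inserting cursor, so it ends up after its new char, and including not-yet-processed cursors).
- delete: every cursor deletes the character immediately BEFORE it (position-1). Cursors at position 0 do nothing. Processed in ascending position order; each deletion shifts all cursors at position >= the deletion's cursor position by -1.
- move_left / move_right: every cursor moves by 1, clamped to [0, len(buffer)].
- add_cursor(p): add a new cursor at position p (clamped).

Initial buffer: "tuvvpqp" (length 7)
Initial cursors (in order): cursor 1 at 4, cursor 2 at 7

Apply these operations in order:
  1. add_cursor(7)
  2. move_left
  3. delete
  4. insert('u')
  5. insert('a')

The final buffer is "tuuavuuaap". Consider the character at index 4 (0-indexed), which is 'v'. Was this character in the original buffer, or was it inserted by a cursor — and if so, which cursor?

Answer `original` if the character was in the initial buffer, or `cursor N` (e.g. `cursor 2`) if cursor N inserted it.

Answer: original

Derivation:
After op 1 (add_cursor(7)): buffer="tuvvpqp" (len 7), cursors c1@4 c2@7 c3@7, authorship .......
After op 2 (move_left): buffer="tuvvpqp" (len 7), cursors c1@3 c2@6 c3@6, authorship .......
After op 3 (delete): buffer="tuvp" (len 4), cursors c1@2 c2@3 c3@3, authorship ....
After op 4 (insert('u')): buffer="tuuvuup" (len 7), cursors c1@3 c2@6 c3@6, authorship ..1.23.
After op 5 (insert('a')): buffer="tuuavuuaap" (len 10), cursors c1@4 c2@9 c3@9, authorship ..11.2323.
Authorship (.=original, N=cursor N): . . 1 1 . 2 3 2 3 .
Index 4: author = original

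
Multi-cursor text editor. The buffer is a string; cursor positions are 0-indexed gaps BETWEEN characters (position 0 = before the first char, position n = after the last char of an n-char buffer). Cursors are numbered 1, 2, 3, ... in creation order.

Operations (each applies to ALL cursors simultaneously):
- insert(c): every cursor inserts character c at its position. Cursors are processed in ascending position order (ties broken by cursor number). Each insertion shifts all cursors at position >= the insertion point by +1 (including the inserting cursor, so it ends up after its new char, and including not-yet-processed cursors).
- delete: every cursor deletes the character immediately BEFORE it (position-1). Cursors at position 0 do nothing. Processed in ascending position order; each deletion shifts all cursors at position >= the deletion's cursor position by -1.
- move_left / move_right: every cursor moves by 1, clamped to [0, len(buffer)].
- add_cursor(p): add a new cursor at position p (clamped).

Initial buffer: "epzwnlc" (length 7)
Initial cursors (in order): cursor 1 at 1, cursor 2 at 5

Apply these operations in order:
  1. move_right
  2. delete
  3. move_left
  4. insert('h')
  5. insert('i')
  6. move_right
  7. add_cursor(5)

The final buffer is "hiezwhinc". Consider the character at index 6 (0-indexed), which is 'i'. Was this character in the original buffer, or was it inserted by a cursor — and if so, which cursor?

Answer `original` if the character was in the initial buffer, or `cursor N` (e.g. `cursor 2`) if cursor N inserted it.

After op 1 (move_right): buffer="epzwnlc" (len 7), cursors c1@2 c2@6, authorship .......
After op 2 (delete): buffer="ezwnc" (len 5), cursors c1@1 c2@4, authorship .....
After op 3 (move_left): buffer="ezwnc" (len 5), cursors c1@0 c2@3, authorship .....
After op 4 (insert('h')): buffer="hezwhnc" (len 7), cursors c1@1 c2@5, authorship 1...2..
After op 5 (insert('i')): buffer="hiezwhinc" (len 9), cursors c1@2 c2@7, authorship 11...22..
After op 6 (move_right): buffer="hiezwhinc" (len 9), cursors c1@3 c2@8, authorship 11...22..
After op 7 (add_cursor(5)): buffer="hiezwhinc" (len 9), cursors c1@3 c3@5 c2@8, authorship 11...22..
Authorship (.=original, N=cursor N): 1 1 . . . 2 2 . .
Index 6: author = 2

Answer: cursor 2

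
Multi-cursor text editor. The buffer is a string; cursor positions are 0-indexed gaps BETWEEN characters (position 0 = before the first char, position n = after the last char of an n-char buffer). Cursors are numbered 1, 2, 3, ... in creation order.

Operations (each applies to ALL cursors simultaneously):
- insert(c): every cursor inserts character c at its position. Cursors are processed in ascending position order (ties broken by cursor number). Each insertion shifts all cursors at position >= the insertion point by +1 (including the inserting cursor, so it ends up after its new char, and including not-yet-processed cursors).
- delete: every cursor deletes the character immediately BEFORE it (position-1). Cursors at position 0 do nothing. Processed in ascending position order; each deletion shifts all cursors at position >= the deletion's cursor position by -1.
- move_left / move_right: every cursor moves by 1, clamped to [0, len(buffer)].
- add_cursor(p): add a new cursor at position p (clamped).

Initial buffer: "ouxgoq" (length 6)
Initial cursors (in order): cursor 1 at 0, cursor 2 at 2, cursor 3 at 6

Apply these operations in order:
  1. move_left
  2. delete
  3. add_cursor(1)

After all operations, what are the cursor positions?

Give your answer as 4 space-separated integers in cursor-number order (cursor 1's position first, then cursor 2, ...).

After op 1 (move_left): buffer="ouxgoq" (len 6), cursors c1@0 c2@1 c3@5, authorship ......
After op 2 (delete): buffer="uxgq" (len 4), cursors c1@0 c2@0 c3@3, authorship ....
After op 3 (add_cursor(1)): buffer="uxgq" (len 4), cursors c1@0 c2@0 c4@1 c3@3, authorship ....

Answer: 0 0 3 1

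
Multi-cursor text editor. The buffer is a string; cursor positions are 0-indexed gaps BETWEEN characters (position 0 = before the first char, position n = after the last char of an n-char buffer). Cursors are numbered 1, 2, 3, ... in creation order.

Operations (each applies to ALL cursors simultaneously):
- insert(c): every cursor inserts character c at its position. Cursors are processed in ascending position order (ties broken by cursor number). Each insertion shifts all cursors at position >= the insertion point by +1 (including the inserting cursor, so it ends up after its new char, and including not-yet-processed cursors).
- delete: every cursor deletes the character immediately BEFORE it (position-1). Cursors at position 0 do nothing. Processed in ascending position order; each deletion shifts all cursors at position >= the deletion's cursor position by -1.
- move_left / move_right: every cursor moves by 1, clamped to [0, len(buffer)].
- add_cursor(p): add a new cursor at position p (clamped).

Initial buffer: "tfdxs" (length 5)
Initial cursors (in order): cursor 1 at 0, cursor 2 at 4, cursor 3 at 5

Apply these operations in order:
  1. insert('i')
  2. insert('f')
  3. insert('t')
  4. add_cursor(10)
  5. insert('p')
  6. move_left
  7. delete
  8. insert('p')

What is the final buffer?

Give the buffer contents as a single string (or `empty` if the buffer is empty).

Answer: ifpptfdxifpppsifpp

Derivation:
After op 1 (insert('i')): buffer="itfdxisi" (len 8), cursors c1@1 c2@6 c3@8, authorship 1....2.3
After op 2 (insert('f')): buffer="iftfdxifsif" (len 11), cursors c1@2 c2@8 c3@11, authorship 11....22.33
After op 3 (insert('t')): buffer="ifttfdxiftsift" (len 14), cursors c1@3 c2@10 c3@14, authorship 111....222.333
After op 4 (add_cursor(10)): buffer="ifttfdxiftsift" (len 14), cursors c1@3 c2@10 c4@10 c3@14, authorship 111....222.333
After op 5 (insert('p')): buffer="iftptfdxiftppsiftp" (len 18), cursors c1@4 c2@13 c4@13 c3@18, authorship 1111....22224.3333
After op 6 (move_left): buffer="iftptfdxiftppsiftp" (len 18), cursors c1@3 c2@12 c4@12 c3@17, authorship 1111....22224.3333
After op 7 (delete): buffer="ifptfdxifpsifp" (len 14), cursors c1@2 c2@9 c4@9 c3@13, authorship 111....224.333
After op 8 (insert('p')): buffer="ifpptfdxifpppsifpp" (len 18), cursors c1@3 c2@12 c4@12 c3@17, authorship 1111....22244.3333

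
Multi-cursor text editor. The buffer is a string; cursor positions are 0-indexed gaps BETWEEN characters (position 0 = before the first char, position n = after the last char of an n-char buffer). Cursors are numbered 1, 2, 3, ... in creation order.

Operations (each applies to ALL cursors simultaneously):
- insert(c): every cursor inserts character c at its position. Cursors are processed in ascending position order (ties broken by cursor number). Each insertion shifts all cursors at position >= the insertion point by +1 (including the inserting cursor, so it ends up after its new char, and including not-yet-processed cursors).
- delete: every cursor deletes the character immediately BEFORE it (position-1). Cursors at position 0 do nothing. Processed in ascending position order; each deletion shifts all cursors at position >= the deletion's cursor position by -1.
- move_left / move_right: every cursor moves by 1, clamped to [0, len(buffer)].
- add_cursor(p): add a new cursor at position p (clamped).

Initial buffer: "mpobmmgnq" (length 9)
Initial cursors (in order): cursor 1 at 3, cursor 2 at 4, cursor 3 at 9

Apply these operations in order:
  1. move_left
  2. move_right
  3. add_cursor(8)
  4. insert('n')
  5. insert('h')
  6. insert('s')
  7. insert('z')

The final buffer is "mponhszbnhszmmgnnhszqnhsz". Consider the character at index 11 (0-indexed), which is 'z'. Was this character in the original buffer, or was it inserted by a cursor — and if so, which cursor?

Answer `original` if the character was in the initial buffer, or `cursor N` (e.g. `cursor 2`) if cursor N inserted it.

Answer: cursor 2

Derivation:
After op 1 (move_left): buffer="mpobmmgnq" (len 9), cursors c1@2 c2@3 c3@8, authorship .........
After op 2 (move_right): buffer="mpobmmgnq" (len 9), cursors c1@3 c2@4 c3@9, authorship .........
After op 3 (add_cursor(8)): buffer="mpobmmgnq" (len 9), cursors c1@3 c2@4 c4@8 c3@9, authorship .........
After op 4 (insert('n')): buffer="mponbnmmgnnqn" (len 13), cursors c1@4 c2@6 c4@11 c3@13, authorship ...1.2....4.3
After op 5 (insert('h')): buffer="mponhbnhmmgnnhqnh" (len 17), cursors c1@5 c2@8 c4@14 c3@17, authorship ...11.22....44.33
After op 6 (insert('s')): buffer="mponhsbnhsmmgnnhsqnhs" (len 21), cursors c1@6 c2@10 c4@17 c3@21, authorship ...111.222....444.333
After op 7 (insert('z')): buffer="mponhszbnhszmmgnnhszqnhsz" (len 25), cursors c1@7 c2@12 c4@20 c3@25, authorship ...1111.2222....4444.3333
Authorship (.=original, N=cursor N): . . . 1 1 1 1 . 2 2 2 2 . . . . 4 4 4 4 . 3 3 3 3
Index 11: author = 2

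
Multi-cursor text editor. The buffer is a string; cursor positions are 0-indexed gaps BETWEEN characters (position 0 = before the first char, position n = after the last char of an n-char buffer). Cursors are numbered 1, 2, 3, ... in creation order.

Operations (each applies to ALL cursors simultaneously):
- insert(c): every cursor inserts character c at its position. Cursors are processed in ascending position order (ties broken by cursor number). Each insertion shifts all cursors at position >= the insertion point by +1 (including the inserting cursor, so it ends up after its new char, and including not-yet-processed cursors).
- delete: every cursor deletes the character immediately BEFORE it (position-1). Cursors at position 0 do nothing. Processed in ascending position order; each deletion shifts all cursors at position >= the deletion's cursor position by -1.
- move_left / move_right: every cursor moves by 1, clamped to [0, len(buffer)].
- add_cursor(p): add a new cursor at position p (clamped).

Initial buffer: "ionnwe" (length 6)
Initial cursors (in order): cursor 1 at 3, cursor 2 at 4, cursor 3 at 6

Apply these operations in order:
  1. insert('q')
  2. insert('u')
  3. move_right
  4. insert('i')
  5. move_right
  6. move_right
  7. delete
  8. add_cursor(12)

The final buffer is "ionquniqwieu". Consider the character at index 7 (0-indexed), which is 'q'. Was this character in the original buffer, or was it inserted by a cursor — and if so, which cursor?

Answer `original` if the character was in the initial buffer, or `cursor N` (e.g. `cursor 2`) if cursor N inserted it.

Answer: cursor 2

Derivation:
After op 1 (insert('q')): buffer="ionqnqweq" (len 9), cursors c1@4 c2@6 c3@9, authorship ...1.2..3
After op 2 (insert('u')): buffer="ionqunquwequ" (len 12), cursors c1@5 c2@8 c3@12, authorship ...11.22..33
After op 3 (move_right): buffer="ionqunquwequ" (len 12), cursors c1@6 c2@9 c3@12, authorship ...11.22..33
After op 4 (insert('i')): buffer="ionquniquwiequi" (len 15), cursors c1@7 c2@11 c3@15, authorship ...11.122.2.333
After op 5 (move_right): buffer="ionquniquwiequi" (len 15), cursors c1@8 c2@12 c3@15, authorship ...11.122.2.333
After op 6 (move_right): buffer="ionquniquwiequi" (len 15), cursors c1@9 c2@13 c3@15, authorship ...11.122.2.333
After op 7 (delete): buffer="ionquniqwieu" (len 12), cursors c1@8 c2@11 c3@12, authorship ...11.12.2.3
After op 8 (add_cursor(12)): buffer="ionquniqwieu" (len 12), cursors c1@8 c2@11 c3@12 c4@12, authorship ...11.12.2.3
Authorship (.=original, N=cursor N): . . . 1 1 . 1 2 . 2 . 3
Index 7: author = 2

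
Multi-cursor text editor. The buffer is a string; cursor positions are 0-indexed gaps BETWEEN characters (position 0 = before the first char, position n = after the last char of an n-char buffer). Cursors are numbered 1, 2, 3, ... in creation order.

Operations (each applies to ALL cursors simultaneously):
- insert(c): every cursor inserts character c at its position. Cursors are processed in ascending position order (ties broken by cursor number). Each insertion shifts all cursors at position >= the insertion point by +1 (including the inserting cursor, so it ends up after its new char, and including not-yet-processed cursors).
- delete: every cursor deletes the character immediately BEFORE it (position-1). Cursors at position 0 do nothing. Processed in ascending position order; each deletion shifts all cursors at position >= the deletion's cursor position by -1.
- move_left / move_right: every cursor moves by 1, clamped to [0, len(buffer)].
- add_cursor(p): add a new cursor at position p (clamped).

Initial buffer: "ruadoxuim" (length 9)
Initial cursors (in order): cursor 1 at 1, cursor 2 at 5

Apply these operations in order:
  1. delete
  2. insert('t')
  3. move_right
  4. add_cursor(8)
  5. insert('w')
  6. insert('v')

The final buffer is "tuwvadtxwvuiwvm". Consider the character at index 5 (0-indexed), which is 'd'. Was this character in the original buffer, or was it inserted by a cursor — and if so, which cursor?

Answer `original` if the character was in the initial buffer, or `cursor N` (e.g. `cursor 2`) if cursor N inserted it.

After op 1 (delete): buffer="uadxuim" (len 7), cursors c1@0 c2@3, authorship .......
After op 2 (insert('t')): buffer="tuadtxuim" (len 9), cursors c1@1 c2@5, authorship 1...2....
After op 3 (move_right): buffer="tuadtxuim" (len 9), cursors c1@2 c2@6, authorship 1...2....
After op 4 (add_cursor(8)): buffer="tuadtxuim" (len 9), cursors c1@2 c2@6 c3@8, authorship 1...2....
After op 5 (insert('w')): buffer="tuwadtxwuiwm" (len 12), cursors c1@3 c2@8 c3@11, authorship 1.1..2.2..3.
After op 6 (insert('v')): buffer="tuwvadtxwvuiwvm" (len 15), cursors c1@4 c2@10 c3@14, authorship 1.11..2.22..33.
Authorship (.=original, N=cursor N): 1 . 1 1 . . 2 . 2 2 . . 3 3 .
Index 5: author = original

Answer: original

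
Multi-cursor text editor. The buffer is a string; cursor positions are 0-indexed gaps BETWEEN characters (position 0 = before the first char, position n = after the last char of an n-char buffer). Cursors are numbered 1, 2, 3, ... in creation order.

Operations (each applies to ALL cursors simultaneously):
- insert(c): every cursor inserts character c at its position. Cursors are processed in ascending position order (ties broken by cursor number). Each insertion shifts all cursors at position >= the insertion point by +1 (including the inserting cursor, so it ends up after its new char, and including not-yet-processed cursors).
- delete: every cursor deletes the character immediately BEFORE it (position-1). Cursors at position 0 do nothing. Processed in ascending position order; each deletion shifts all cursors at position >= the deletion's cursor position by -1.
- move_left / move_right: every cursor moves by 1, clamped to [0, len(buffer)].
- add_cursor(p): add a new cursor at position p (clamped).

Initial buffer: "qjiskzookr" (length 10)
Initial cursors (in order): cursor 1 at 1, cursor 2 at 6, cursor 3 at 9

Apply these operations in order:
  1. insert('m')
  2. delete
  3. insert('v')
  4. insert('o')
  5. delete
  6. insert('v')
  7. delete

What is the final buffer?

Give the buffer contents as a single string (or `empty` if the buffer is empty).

After op 1 (insert('m')): buffer="qmjiskzmookmr" (len 13), cursors c1@2 c2@8 c3@12, authorship .1.....2...3.
After op 2 (delete): buffer="qjiskzookr" (len 10), cursors c1@1 c2@6 c3@9, authorship ..........
After op 3 (insert('v')): buffer="qvjiskzvookvr" (len 13), cursors c1@2 c2@8 c3@12, authorship .1.....2...3.
After op 4 (insert('o')): buffer="qvojiskzvoookvor" (len 16), cursors c1@3 c2@10 c3@15, authorship .11.....22...33.
After op 5 (delete): buffer="qvjiskzvookvr" (len 13), cursors c1@2 c2@8 c3@12, authorship .1.....2...3.
After op 6 (insert('v')): buffer="qvvjiskzvvookvvr" (len 16), cursors c1@3 c2@10 c3@15, authorship .11.....22...33.
After op 7 (delete): buffer="qvjiskzvookvr" (len 13), cursors c1@2 c2@8 c3@12, authorship .1.....2...3.

Answer: qvjiskzvookvr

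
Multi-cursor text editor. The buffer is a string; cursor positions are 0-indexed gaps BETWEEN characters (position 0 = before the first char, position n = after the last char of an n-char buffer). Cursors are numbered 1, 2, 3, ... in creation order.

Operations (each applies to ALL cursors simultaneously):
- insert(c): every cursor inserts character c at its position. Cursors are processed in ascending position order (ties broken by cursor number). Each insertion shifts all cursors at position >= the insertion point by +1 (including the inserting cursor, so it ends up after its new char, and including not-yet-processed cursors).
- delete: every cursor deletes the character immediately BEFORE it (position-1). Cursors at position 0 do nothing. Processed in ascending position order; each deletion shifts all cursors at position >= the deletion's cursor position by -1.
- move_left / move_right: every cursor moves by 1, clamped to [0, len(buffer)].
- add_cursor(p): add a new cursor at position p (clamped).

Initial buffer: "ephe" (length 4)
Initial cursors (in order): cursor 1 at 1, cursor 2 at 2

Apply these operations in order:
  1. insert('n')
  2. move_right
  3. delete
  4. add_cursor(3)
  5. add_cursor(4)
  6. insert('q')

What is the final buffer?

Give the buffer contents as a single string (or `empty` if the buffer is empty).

After op 1 (insert('n')): buffer="enpnhe" (len 6), cursors c1@2 c2@4, authorship .1.2..
After op 2 (move_right): buffer="enpnhe" (len 6), cursors c1@3 c2@5, authorship .1.2..
After op 3 (delete): buffer="enne" (len 4), cursors c1@2 c2@3, authorship .12.
After op 4 (add_cursor(3)): buffer="enne" (len 4), cursors c1@2 c2@3 c3@3, authorship .12.
After op 5 (add_cursor(4)): buffer="enne" (len 4), cursors c1@2 c2@3 c3@3 c4@4, authorship .12.
After op 6 (insert('q')): buffer="enqnqqeq" (len 8), cursors c1@3 c2@6 c3@6 c4@8, authorship .11223.4

Answer: enqnqqeq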